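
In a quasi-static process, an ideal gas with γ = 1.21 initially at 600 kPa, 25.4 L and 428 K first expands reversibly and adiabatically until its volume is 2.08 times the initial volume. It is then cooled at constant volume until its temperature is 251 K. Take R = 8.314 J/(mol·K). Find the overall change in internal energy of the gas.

-30000 J

n = P₁V₁/(RT₁) = 600×25.4/(8.314×428) = 4.28 mol.
Step 1 — Adiabatic: TV^(γ−1) = const ⇒ T₂ = 428×(0.481)^0.210 = 367 K; PV^γ = const ⇒ P₂ = 247 kPa.
ΔU = nCvΔT = 4.28×39.6×(367−428) = -10300 J.
Q = 0 for an adiabatic process, so W = −ΔU = 10300 J.
State after step 1: P = 247 kPa, V = 52.8 L, T = 367 K.
Step 2 — Isochoric: V stays 52.8 L; P/T = const ⇒ T₂ = 251 K, P₂ = 169 kPa.
W = 0 (no volume change).
ΔU = nCvΔT = 4.28×39.6×(251−367) = -19700 J.
Q = ΔU = -19700 J.
Net over both steps: W = 10300 J, Q = -19700 J, ΔU = -30000 J.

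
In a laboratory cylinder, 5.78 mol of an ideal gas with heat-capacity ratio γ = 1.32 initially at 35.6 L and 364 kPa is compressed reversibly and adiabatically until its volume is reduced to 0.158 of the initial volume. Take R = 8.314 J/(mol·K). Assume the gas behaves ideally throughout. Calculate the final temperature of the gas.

T₁ = P₁V₁/(nR) = 364×35.6/(5.78×8.314) = 270 K.
Adiabatic: TV^(γ−1) = const ⇒ T₂ = 270×(6.33)^0.320 = 487 K; PV^γ = const ⇒ P₂ = 4160 kPa.

487 K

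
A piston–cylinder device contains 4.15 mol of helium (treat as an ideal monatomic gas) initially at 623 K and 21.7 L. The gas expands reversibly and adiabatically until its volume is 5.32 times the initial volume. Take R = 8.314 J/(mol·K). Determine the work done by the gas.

21700 J

P₁ = nRT₁/V₁ = 4.15×8.314×623/21.7 = 991 kPa.
Adiabatic: TV^(γ−1) = const ⇒ T₂ = 623×(0.188)^0.667 = 204 K; PV^γ = const ⇒ P₂ = 61.1 kPa.
ΔU = nCvΔT = 4.15×12.5×(204−623) = -21700 J.
Q = 0 for an adiabatic process, so W = −ΔU = 21700 J.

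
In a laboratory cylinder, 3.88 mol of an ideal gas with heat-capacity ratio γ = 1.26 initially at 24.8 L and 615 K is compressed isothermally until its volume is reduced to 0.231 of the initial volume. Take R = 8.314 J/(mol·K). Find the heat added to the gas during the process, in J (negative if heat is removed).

-29100 J

P₁ = nRT₁/V₁ = 3.88×8.314×615/24.8 = 800 kPa.
Isothermal: T stays 615 K; PV = const ⇒ V₂ = 5.73 L, P₂ = 3460 kPa.
ΔU = 0 (ideal gas, T constant).
W = nRT ln(V₂/V₁) = 3.88×8.314×615×ln(0.231) = -29100 J.
Q = ΔU + W = -29100 J.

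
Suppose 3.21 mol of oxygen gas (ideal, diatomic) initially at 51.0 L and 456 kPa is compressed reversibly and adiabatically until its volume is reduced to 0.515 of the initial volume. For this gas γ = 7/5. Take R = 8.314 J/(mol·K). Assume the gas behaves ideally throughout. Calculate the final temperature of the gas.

1140 K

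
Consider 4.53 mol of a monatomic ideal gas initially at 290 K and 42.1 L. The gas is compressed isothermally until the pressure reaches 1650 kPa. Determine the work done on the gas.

20200 J

P₁ = nRT₁/V₁ = 4.53×8.314×290/42.1 = 259 kPa.
Isothermal: T stays 290 K; PV = const ⇒ V₂ = 6.62 L, P₂ = 1650 kPa.
W = nRT ln(V₂/V₁) = 4.53×8.314×290×ln(0.157) = -20200 J.
Work done on the gas = −W_by = 20200 J.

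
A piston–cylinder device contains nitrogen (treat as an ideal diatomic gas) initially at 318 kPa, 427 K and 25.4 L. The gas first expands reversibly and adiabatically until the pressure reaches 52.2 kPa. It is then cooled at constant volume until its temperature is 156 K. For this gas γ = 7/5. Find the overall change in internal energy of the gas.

n = P₁V₁/(RT₁) = 318×25.4/(8.314×427) = 2.28 mol.
Step 1 — Adiabatic: T₂/T₁ = (P₂/P₁)^((γ−1)/γ) ⇒ T₂ = 427×(0.164)^0.286 = 255 K; V₂ = 92.3 L.
ΔU = nCvΔT = 2.28×20.8×(255−427) = -8140 J.
Q = 0 for an adiabatic process, so W = −ΔU = 8140 J.
State after step 1: P = 52.2 kPa, V = 92.3 L, T = 255 K.
Step 2 — Isochoric: V stays 92.3 L; P/T = const ⇒ T₂ = 156 K, P₂ = 32.0 kPa.
W = 0 (no volume change).
ΔU = nCvΔT = 2.28×20.8×(156−255) = -4670 J.
Q = ΔU = -4670 J.
Net over both steps: W = 8140 J, Q = -4670 J, ΔU = -12800 J.

-12800 J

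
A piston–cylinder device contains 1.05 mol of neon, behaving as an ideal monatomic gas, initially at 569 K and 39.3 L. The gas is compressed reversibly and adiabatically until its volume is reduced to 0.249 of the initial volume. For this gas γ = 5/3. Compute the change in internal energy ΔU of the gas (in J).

11400 J

P₁ = nRT₁/V₁ = 1.05×8.314×569/39.3 = 126 kPa.
Adiabatic: TV^(γ−1) = const ⇒ T₂ = 569×(4.02)^0.667 = 1440 K; PV^γ = const ⇒ P₂ = 1280 kPa.
For an ideal gas ΔU = nCvΔT with Cv = (3/2)R = 12.5 J/(mol·K).
ΔU = 1.05×12.5×(1440−569) = 11400 J.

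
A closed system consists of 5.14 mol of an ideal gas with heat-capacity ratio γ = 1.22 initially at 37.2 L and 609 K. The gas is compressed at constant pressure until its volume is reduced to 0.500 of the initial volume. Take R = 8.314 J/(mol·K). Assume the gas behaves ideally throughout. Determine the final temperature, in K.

P₁ = nRT₁/V₁ = 5.14×8.314×609/37.2 = 700 kPa.
Isobaric: P stays 700 kPa; V/T = const ⇒ T₂ = 304 K, V₂ = 18.6 L.

304 K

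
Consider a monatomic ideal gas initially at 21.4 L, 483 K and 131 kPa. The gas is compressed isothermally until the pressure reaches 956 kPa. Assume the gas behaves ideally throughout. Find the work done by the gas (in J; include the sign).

n = P₁V₁/(RT₁) = 131×21.4/(8.314×483) = 0.698 mol.
Isothermal: T stays 483 K; PV = const ⇒ V₂ = 2.93 L, P₂ = 956 kPa.
W = nRT ln(V₂/V₁) = 0.698×8.314×483×ln(0.137) = -5570 J.

-5570 J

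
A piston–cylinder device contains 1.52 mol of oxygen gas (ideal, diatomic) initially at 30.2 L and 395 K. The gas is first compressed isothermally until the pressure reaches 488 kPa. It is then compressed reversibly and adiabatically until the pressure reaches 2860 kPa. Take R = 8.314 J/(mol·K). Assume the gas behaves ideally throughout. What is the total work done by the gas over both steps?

P₁ = nRT₁/V₁ = 1.52×8.314×395/30.2 = 165 kPa.
Step 1 — Isothermal: T stays 395 K; PV = const ⇒ V₂ = 10.2 L, P₂ = 488 kPa.
ΔU = 0 (ideal gas, T constant).
W = nRT ln(V₂/V₁) = 1.52×8.314×395×ln(0.339) = -5400 J.
Q = ΔU + W = -5400 J.
State after step 1: P = 488 kPa, V = 10.2 L, T = 395 K.
Step 2 — Adiabatic: T₂/T₁ = (P₂/P₁)^((γ−1)/γ) ⇒ T₂ = 395×(5.86)^0.286 = 655 K; V₂ = 2.89 L.
ΔU = nCvΔT = 1.52×20.8×(655−395) = 8200 J.
Q = 0 for an adiabatic process, so W = −ΔU = -8200 J.
Net over both steps: W = -13600 J, Q = -5400 J, ΔU = 8200 J.

-13600 J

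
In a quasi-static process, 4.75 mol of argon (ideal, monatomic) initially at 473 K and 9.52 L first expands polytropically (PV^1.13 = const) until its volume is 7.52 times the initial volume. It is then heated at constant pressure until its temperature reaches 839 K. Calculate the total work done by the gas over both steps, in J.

51900 J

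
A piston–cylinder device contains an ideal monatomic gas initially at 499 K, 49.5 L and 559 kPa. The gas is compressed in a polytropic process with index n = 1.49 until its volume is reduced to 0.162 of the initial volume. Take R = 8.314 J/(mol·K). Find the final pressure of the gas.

Polytropic n=1.49: T₂ = T₁(V₁/V₂)^(n−1) = 499×(6.17)^0.49 = 1220 K; P₂ = P₁(V₁/V₂)^n = 8420 kPa.

8420 kPa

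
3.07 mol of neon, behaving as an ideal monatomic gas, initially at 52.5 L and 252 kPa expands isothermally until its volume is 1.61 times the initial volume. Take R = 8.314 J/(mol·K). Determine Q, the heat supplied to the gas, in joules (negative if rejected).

T₁ = P₁V₁/(nR) = 252×52.5/(3.07×8.314) = 518 K.
Isothermal: T stays 518 K; PV = const ⇒ V₂ = 84.5 L, P₂ = 157 kPa.
ΔU = 0 (ideal gas, T constant).
W = nRT ln(V₂/V₁) = 3.07×8.314×518×ln(1.61) = 6300 J.
Q = ΔU + W = 6300 J.

6300 J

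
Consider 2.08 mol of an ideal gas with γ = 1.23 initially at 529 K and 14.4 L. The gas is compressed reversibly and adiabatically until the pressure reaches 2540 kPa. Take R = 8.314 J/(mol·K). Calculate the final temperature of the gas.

P₁ = nRT₁/V₁ = 2.08×8.314×529/14.4 = 635 kPa.
Adiabatic: T₂/T₁ = (P₂/P₁)^((γ−1)/γ) ⇒ T₂ = 529×(4.00)^0.187 = 685 K; V₂ = 4.67 L.

685 K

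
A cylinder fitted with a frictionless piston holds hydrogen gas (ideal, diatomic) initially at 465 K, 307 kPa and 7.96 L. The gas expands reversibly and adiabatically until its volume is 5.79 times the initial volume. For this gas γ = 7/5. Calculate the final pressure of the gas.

26.3 kPa

Adiabatic: TV^(γ−1) = const ⇒ T₂ = 465×(0.173)^0.400 = 230 K; PV^γ = const ⇒ P₂ = 26.3 kPa.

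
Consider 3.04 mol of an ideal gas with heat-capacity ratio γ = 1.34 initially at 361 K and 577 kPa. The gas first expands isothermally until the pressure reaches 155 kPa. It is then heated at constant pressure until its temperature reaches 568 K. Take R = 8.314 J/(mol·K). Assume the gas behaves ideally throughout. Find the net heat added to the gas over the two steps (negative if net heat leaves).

V₁ = nRT₁/P₁ = 3.04×8.314×361/577 = 15.8 L.
Step 1 — Isothermal: T stays 361 K; PV = const ⇒ V₂ = 58.9 L, P₂ = 155 kPa.
ΔU = 0 (ideal gas, T constant).
W = nRT ln(V₂/V₁) = 3.04×8.314×361×ln(3.72) = 12000 J.
Q = ΔU + W = 12000 J.
State after step 1: P = 155 kPa, V = 58.9 L, T = 361 K.
Step 2 — Isobaric: P stays 155 kPa; V/T = const ⇒ T₂ = 568 K, V₂ = 92.6 L.
W = PΔV = 155×(92.6−58.9) kPa·L = 5230 J.
ΔU = nCvΔT = 3.04×24.5×(568−361) = 15400 J.
Q = ΔU + W = nCpΔT = 20600 J.
Net over both steps: W = 17200 J, Q = 32600 J, ΔU = 15400 J.

32600 J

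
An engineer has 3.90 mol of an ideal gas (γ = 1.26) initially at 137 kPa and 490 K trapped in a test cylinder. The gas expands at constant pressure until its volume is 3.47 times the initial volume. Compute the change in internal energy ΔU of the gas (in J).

V₁ = nRT₁/P₁ = 3.90×8.314×490/137 = 116 L.
Isobaric: P stays 137 kPa; V/T = const ⇒ T₂ = 1700 K, V₂ = 402 L.
For an ideal gas ΔU = nCvΔT with Cv = R/(γ−1) = 32.0 J/(mol·K).
ΔU = 3.90×32.0×(1700−490) = 151000 J.

151000 J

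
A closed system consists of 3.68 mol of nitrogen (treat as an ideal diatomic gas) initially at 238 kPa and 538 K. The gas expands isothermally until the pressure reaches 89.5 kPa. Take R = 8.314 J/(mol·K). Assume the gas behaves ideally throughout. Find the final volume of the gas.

184 L

V₁ = nRT₁/P₁ = 3.68×8.314×538/238 = 69.2 L.
Isothermal: T stays 538 K; PV = const ⇒ V₂ = 184 L, P₂ = 89.5 kPa.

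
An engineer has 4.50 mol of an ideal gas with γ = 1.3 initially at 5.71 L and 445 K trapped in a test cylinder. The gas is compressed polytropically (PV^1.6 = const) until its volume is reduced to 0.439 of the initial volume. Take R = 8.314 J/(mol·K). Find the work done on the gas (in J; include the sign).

P₁ = nRT₁/V₁ = 4.50×8.314×445/5.71 = 2920 kPa.
Polytropic n=1.6: T₂ = T₁(V₁/V₂)^(n−1) = 445×(2.28)^0.60 = 729 K; P₂ = P₁(V₁/V₂)^n = 10900 kPa.
W = (P₁V₁−P₂V₂)/(n−1) = (2920×5.71−10900×2.51)/0.60 = -17700 J.
Work done on the gas = −W_by = 17700 J.

17700 J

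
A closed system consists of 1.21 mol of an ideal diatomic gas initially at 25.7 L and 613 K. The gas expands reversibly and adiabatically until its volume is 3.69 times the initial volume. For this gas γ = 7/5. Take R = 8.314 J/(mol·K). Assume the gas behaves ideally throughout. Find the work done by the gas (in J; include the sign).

6270 J

P₁ = nRT₁/V₁ = 1.21×8.314×613/25.7 = 240 kPa.
Adiabatic: TV^(γ−1) = const ⇒ T₂ = 613×(0.271)^0.400 = 364 K; PV^γ = const ⇒ P₂ = 38.6 kPa.
ΔU = nCvΔT = 1.21×20.8×(364−613) = -6270 J.
Q = 0 for an adiabatic process, so W = −ΔU = 6270 J.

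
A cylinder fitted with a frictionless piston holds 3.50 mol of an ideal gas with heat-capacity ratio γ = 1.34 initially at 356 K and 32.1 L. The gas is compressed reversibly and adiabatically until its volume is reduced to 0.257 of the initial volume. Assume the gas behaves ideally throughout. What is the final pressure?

P₁ = nRT₁/V₁ = 3.50×8.314×356/32.1 = 323 kPa.
Adiabatic: TV^(γ−1) = const ⇒ T₂ = 356×(3.89)^0.340 = 565 K; PV^γ = const ⇒ P₂ = 1990 kPa.

1990 kPa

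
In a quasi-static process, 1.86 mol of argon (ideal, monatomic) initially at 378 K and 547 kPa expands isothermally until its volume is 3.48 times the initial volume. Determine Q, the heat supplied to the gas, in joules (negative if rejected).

7290 J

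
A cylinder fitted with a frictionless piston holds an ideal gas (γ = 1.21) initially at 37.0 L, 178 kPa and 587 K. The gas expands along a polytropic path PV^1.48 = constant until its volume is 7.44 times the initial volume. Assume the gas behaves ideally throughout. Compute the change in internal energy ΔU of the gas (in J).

-19400 J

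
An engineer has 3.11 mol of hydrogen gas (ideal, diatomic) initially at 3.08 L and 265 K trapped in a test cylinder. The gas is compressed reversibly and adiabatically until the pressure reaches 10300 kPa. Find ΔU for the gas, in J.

P₁ = nRT₁/V₁ = 3.11×8.314×265/3.08 = 2220 kPa.
Adiabatic: T₂/T₁ = (P₂/P₁)^((γ−1)/γ) ⇒ T₂ = 265×(4.63)^0.286 = 411 K; V₂ = 1.03 L.
For an ideal gas ΔU = nCvΔT with Cv = (5/2)R = 20.8 J/(mol·K).
ΔU = 3.11×20.8×(411−265) = 9410 J.

9410 J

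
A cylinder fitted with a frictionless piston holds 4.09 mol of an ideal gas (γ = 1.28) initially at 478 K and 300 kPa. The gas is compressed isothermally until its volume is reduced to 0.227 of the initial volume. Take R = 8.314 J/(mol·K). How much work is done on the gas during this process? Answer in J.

V₁ = nRT₁/P₁ = 4.09×8.314×478/300 = 54.2 L.
Isothermal: T stays 478 K; PV = const ⇒ V₂ = 12.3 L, P₂ = 1320 kPa.
W = nRT ln(V₂/V₁) = 4.09×8.314×478×ln(0.227) = -24100 J.
Work done on the gas = −W_by = 24100 J.

24100 J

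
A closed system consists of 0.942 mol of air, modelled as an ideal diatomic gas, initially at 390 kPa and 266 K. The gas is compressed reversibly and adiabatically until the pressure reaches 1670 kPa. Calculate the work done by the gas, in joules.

V₁ = nRT₁/P₁ = 0.942×8.314×266/390 = 5.34 L.
Adiabatic: T₂/T₁ = (P₂/P₁)^((γ−1)/γ) ⇒ T₂ = 266×(4.28)^0.286 = 403 K; V₂ = 1.89 L.
ΔU = nCvΔT = 0.942×20.8×(403−266) = 2680 J.
Q = 0 for an adiabatic process, so W = −ΔU = -2680 J.

-2680 J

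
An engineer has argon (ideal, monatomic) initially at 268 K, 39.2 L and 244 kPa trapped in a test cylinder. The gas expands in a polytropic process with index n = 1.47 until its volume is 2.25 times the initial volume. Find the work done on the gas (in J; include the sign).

n = P₁V₁/(RT₁) = 244×39.2/(8.314×268) = 4.29 mol.
Polytropic n=1.47: T₂ = T₁(V₁/V₂)^(n−1) = 268×(0.444)^0.47 = 183 K; P₂ = P₁(V₁/V₂)^n = 74.1 kPa.
W = (P₁V₁−P₂V₂)/(n−1) = (244×39.2−74.1×88.2)/0.47 = 6450 J.
Work done on the gas = −W_by = -6450 J.

-6450 J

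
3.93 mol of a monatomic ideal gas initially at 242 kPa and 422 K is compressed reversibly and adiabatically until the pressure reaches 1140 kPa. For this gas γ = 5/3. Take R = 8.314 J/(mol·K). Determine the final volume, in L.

V₁ = nRT₁/P₁ = 3.93×8.314×422/242 = 57.0 L.
Adiabatic: T₂/T₁ = (P₂/P₁)^((γ−1)/γ) ⇒ T₂ = 422×(4.71)^0.400 = 784 K; V₂ = 22.5 L.

22.5 L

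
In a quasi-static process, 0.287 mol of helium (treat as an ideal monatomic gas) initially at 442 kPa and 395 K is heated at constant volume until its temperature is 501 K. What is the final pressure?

V₁ = nRT₁/P₁ = 0.287×8.314×395/442 = 2.13 L.
Isochoric: V stays 2.13 L; P/T = const ⇒ T₂ = 501 K, P₂ = 561 kPa.

561 kPa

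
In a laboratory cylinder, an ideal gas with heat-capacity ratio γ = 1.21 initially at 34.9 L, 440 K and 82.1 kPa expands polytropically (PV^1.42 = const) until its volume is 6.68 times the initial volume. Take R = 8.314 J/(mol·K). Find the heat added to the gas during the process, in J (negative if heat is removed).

n = P₁V₁/(RT₁) = 82.1×34.9/(8.314×440) = 0.783 mol.
Polytropic n=1.42: T₂ = T₁(V₁/V₂)^(n−1) = 440×(0.150)^0.42 = 198 K; P₂ = P₁(V₁/V₂)^n = 5.54 kPa.
W = (P₁V₁−P₂V₂)/(n−1) = (82.1×34.9−5.54×233)/0.42 = 3750 J.
ΔU = nCvΔT = 0.783×39.6×(198−440) = -7500 J.
Q = ΔU + W = -3750 J.

-3750 J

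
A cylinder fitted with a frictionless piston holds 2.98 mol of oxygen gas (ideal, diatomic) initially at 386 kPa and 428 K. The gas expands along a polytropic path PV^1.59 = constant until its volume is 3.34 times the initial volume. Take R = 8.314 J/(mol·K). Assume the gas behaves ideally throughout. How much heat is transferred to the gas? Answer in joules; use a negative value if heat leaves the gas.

-4350 J

V₁ = nRT₁/P₁ = 2.98×8.314×428/386 = 27.5 L.
Polytropic n=1.59: T₂ = T₁(V₁/V₂)^(n−1) = 428×(0.299)^0.59 = 210 K; P₂ = P₁(V₁/V₂)^n = 56.7 kPa.
W = (P₁V₁−P₂V₂)/(n−1) = (386×27.5−56.7×91.8)/0.59 = 9150 J.
ΔU = nCvΔT = 2.98×20.8×(210−428) = -13500 J.
Q = ΔU + W = -4350 J.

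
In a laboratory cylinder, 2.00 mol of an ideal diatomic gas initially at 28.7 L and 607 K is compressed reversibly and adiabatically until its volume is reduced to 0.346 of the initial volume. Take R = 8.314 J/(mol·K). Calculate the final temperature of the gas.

P₁ = nRT₁/V₁ = 2.00×8.314×607/28.7 = 352 kPa.
Adiabatic: TV^(γ−1) = const ⇒ T₂ = 607×(2.89)^0.400 = 928 K; PV^γ = const ⇒ P₂ = 1550 kPa.

928 K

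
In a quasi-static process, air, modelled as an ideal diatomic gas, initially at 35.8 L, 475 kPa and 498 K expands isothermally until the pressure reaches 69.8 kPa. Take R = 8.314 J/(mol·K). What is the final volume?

244 L

Isothermal: T stays 498 K; PV = const ⇒ V₂ = 244 L, P₂ = 69.8 kPa.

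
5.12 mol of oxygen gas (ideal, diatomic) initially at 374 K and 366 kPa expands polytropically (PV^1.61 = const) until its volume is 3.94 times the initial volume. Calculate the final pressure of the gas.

40.2 kPa

V₁ = nRT₁/P₁ = 5.12×8.314×374/366 = 43.5 L.
Polytropic n=1.61: T₂ = T₁(V₁/V₂)^(n−1) = 374×(0.254)^0.61 = 162 K; P₂ = P₁(V₁/V₂)^n = 40.2 kPa.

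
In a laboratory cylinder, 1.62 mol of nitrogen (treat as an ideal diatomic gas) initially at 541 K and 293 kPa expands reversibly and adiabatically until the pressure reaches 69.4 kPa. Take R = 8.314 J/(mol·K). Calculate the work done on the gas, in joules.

V₁ = nRT₁/P₁ = 1.62×8.314×541/293 = 24.9 L.
Adiabatic: T₂/T₁ = (P₂/P₁)^((γ−1)/γ) ⇒ T₂ = 541×(0.237)^0.286 = 358 K; V₂ = 69.6 L.
ΔU = nCvΔT = 1.62×20.8×(358−541) = -6150 J.
Q = 0 for an adiabatic process, so W = −ΔU = 6150 J.
Work done on the gas = −W_by = -6150 J.

-6150 J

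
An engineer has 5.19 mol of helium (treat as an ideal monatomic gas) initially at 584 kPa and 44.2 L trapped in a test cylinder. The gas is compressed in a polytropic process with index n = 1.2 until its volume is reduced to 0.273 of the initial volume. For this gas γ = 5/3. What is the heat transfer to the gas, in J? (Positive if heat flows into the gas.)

-26800 J

T₁ = P₁V₁/(nR) = 584×44.2/(5.19×8.314) = 598 K.
Polytropic n=1.2: T₂ = T₁(V₁/V₂)^(n−1) = 598×(3.66)^0.20 = 776 K; P₂ = P₁(V₁/V₂)^n = 2770 kPa.
W = (P₁V₁−P₂V₂)/(n−1) = (584×44.2−2770×12.1)/0.20 = -38300 J.
ΔU = nCvΔT = 5.19×12.5×(776−598) = 11500 J.
Q = ΔU + W = -26800 J.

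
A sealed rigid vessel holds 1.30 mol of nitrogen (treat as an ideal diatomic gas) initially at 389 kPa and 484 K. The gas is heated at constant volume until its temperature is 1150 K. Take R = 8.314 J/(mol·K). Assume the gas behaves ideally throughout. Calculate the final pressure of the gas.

924 kPa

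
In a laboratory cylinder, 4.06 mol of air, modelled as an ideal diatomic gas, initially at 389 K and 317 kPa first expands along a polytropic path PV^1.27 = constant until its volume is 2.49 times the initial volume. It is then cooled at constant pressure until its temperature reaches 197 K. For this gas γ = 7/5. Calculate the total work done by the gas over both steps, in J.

7000 J

V₁ = nRT₁/P₁ = 4.06×8.314×389/317 = 41.4 L.
Step 1 — Polytropic n=1.27: T₂ = T₁(V₁/V₂)^(n−1) = 389×(0.402)^0.27 = 304 K; P₂ = P₁(V₁/V₂)^n = 99.5 kPa.
W = (P₁V₁−P₂V₂)/(n−1) = (317×41.4−99.5×103)/0.27 = 10600 J.
ΔU = nCvΔT = 4.06×20.8×(304−389) = -7170 J.
Q = ΔU + W = 3450 J.
State after step 1: P = 99.5 kPa, V = 103 L, T = 304 K.
Step 2 — Isobaric: P stays 99.5 kPa; V/T = const ⇒ T₂ = 197 K, V₂ = 66.8 L.
W = PΔV = 99.5×(66.8−103) kPa·L = -3610 J.
ΔU = nCvΔT = 4.06×20.8×(197−304) = -9040 J.
Q = ΔU + W = nCpΔT = -12600 J.
Net over both steps: W = 7000 J, Q = -9200 J, ΔU = -16200 J.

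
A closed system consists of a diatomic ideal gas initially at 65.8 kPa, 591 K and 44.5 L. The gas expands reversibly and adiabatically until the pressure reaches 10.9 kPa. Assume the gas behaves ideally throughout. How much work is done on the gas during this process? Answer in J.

-2940 J

n = P₁V₁/(RT₁) = 65.8×44.5/(8.314×591) = 0.596 mol.
Adiabatic: T₂/T₁ = (P₂/P₁)^((γ−1)/γ) ⇒ T₂ = 591×(0.166)^0.286 = 354 K; V₂ = 161 L.
ΔU = nCvΔT = 0.596×20.8×(354−591) = -2940 J.
Q = 0 for an adiabatic process, so W = −ΔU = 2940 J.
Work done on the gas = −W_by = -2940 J.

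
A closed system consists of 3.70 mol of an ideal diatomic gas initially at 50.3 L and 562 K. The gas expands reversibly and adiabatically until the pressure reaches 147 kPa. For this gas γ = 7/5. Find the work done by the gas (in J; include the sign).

P₁ = nRT₁/V₁ = 3.70×8.314×562/50.3 = 344 kPa.
Adiabatic: T₂/T₁ = (P₂/P₁)^((γ−1)/γ) ⇒ T₂ = 562×(0.428)^0.286 = 441 K; V₂ = 92.3 L.
ΔU = nCvΔT = 3.70×20.8×(441−562) = -9310 J.
Q = 0 for an adiabatic process, so W = −ΔU = 9310 J.

9310 J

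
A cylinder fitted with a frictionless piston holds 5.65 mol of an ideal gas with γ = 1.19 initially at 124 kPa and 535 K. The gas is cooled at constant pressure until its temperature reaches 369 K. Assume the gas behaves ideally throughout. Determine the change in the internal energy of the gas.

-41000 J

V₁ = nRT₁/P₁ = 5.65×8.314×535/124 = 203 L.
Isobaric: P stays 124 kPa; V/T = const ⇒ T₂ = 369 K, V₂ = 140 L.
For an ideal gas ΔU = nCvΔT with Cv = R/(γ−1) = 43.8 J/(mol·K).
ΔU = 5.65×43.8×(369−535) = -41000 J.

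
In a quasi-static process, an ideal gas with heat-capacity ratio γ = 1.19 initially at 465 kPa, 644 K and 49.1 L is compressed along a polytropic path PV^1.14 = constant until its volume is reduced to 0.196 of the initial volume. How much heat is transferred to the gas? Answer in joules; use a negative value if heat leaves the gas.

-11000 J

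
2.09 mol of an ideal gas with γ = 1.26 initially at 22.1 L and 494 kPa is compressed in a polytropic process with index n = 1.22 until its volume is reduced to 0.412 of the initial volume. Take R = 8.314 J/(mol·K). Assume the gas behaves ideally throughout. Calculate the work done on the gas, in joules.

10700 J

T₁ = P₁V₁/(nR) = 494×22.1/(2.09×8.314) = 628 K.
Polytropic n=1.22: T₂ = T₁(V₁/V₂)^(n−1) = 628×(2.43)^0.22 = 764 K; P₂ = P₁(V₁/V₂)^n = 1460 kPa.
W = (P₁V₁−P₂V₂)/(n−1) = (494×22.1−1460×9.11)/0.22 = -10700 J.
Work done on the gas = −W_by = 10700 J.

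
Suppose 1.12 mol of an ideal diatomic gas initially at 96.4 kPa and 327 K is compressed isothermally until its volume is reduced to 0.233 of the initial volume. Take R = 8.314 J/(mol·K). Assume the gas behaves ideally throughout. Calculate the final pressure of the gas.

414 kPa

V₁ = nRT₁/P₁ = 1.12×8.314×327/96.4 = 31.6 L.
Isothermal: T stays 327 K; PV = const ⇒ V₂ = 7.36 L, P₂ = 414 kPa.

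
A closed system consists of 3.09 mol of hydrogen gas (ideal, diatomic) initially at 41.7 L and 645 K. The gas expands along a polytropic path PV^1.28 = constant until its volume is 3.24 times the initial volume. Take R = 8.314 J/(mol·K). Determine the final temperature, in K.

464 K

P₁ = nRT₁/V₁ = 3.09×8.314×645/41.7 = 397 kPa.
Polytropic n=1.28: T₂ = T₁(V₁/V₂)^(n−1) = 645×(0.309)^0.28 = 464 K; P₂ = P₁(V₁/V₂)^n = 88.2 kPa.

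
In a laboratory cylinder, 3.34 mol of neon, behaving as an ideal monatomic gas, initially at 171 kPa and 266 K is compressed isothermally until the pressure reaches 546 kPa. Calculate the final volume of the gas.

V₁ = nRT₁/P₁ = 3.34×8.314×266/171 = 43.2 L.
Isothermal: T stays 266 K; PV = const ⇒ V₂ = 13.5 L, P₂ = 546 kPa.

13.5 L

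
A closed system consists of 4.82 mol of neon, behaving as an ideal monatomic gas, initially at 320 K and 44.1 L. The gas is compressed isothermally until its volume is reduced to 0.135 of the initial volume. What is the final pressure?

2150 kPa

P₁ = nRT₁/V₁ = 4.82×8.314×320/44.1 = 291 kPa.
Isothermal: T stays 320 K; PV = const ⇒ V₂ = 5.95 L, P₂ = 2150 kPa.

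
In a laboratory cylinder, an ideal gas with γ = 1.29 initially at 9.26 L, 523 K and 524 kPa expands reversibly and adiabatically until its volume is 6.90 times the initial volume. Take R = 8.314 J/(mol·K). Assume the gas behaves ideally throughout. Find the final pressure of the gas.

Adiabatic: TV^(γ−1) = const ⇒ T₂ = 523×(0.145)^0.290 = 299 K; PV^γ = const ⇒ P₂ = 43.4 kPa.

43.4 kPa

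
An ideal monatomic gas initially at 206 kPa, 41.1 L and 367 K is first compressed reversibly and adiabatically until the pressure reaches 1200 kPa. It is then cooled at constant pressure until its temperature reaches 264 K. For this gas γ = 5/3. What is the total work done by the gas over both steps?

-24000 J

n = P₁V₁/(RT₁) = 206×41.1/(8.314×367) = 2.77 mol.
Step 1 — Adiabatic: T₂/T₁ = (P₂/P₁)^((γ−1)/γ) ⇒ T₂ = 367×(5.83)^0.400 = 743 K; V₂ = 14.3 L.
ΔU = nCvΔT = 2.77×12.5×(743−367) = 13000 J.
Q = 0 for an adiabatic process, so W = −ΔU = -13000 J.
State after step 1: P = 1200 kPa, V = 14.3 L, T = 743 K.
Step 2 — Isobaric: P stays 1200 kPa; V/T = const ⇒ T₂ = 264 K, V₂ = 5.08 L.
W = PΔV = 1200×(5.08−14.3) kPa·L = -11000 J.
ΔU = nCvΔT = 2.77×12.5×(264−743) = -16600 J.
Q = ΔU + W = nCpΔT = -27600 J.
Net over both steps: W = -24000 J, Q = -27600 J, ΔU = -3560 J.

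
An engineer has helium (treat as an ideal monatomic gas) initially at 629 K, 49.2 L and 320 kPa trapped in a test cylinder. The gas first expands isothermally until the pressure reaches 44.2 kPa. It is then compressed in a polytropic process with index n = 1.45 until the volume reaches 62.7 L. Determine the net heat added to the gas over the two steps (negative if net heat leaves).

17700 J

n = P₁V₁/(RT₁) = 320×49.2/(8.314×629) = 3.01 mol.
Step 1 — Isothermal: T stays 629 K; PV = const ⇒ V₂ = 356 L, P₂ = 44.2 kPa.
ΔU = 0 (ideal gas, T constant).
W = nRT ln(V₂/V₁) = 3.01×8.314×629×ln(7.24) = 31200 J.
Q = ΔU + W = 31200 J.
State after step 1: P = 44.2 kPa, V = 356 L, T = 629 K.
Step 2 — Polytropic n=1.45: T₂ = T₁(V₁/V₂)^(n−1) = 629×(5.68)^0.45 = 1370 K; P₂ = P₁(V₁/V₂)^n = 549 kPa.
W = (P₁V₁−P₂V₂)/(n−1) = (44.2×356−549×62.7)/0.45 = -41500 J.
ΔU = nCvΔT = 3.01×12.5×(1370−629) = 28000 J.
Q = ΔU + W = -13500 J.
Net over both steps: W = -10300 J, Q = 17700 J, ΔU = 28000 J.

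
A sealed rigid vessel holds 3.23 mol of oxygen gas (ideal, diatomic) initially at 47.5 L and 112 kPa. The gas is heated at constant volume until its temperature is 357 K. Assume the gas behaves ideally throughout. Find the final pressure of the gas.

T₁ = P₁V₁/(nR) = 112×47.5/(3.23×8.314) = 198 K.
Isochoric: V stays 47.5 L; P/T = const ⇒ T₂ = 357 K, P₂ = 202 kPa.

202 kPa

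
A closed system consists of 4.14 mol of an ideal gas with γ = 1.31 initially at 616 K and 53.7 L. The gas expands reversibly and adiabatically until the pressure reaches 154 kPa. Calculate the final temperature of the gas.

P₁ = nRT₁/V₁ = 4.14×8.314×616/53.7 = 395 kPa.
Adiabatic: T₂/T₁ = (P₂/P₁)^((γ−1)/γ) ⇒ T₂ = 616×(0.390)^0.237 = 493 K; V₂ = 110 L.

493 K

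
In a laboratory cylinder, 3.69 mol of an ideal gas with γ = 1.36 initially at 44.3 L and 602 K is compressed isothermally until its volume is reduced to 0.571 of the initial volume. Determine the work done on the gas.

P₁ = nRT₁/V₁ = 3.69×8.314×602/44.3 = 417 kPa.
Isothermal: T stays 602 K; PV = const ⇒ V₂ = 25.3 L, P₂ = 730 kPa.
W = nRT ln(V₂/V₁) = 3.69×8.314×602×ln(0.571) = -10300 J.
Work done on the gas = −W_by = 10300 J.

10300 J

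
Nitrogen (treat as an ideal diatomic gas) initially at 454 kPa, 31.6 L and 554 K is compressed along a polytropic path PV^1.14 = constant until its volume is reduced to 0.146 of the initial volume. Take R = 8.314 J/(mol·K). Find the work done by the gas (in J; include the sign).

n = P₁V₁/(RT₁) = 454×31.6/(8.314×554) = 3.11 mol.
Polytropic n=1.14: T₂ = T₁(V₁/V₂)^(n−1) = 554×(6.85)^0.14 = 725 K; P₂ = P₁(V₁/V₂)^n = 4070 kPa.
W = (P₁V₁−P₂V₂)/(n−1) = (454×31.6−4070×4.61)/0.14 = -31700 J.

-31700 J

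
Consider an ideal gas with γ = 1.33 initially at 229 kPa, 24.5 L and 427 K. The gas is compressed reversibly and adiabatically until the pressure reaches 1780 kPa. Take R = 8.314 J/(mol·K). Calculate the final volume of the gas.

5.24 L

Adiabatic: T₂/T₁ = (P₂/P₁)^((γ−1)/γ) ⇒ T₂ = 427×(7.77)^0.248 = 710 K; V₂ = 5.24 L.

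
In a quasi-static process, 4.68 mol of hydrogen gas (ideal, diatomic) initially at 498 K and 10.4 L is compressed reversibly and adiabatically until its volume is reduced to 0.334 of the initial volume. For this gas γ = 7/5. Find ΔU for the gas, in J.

26700 J

P₁ = nRT₁/V₁ = 4.68×8.314×498/10.4 = 1860 kPa.
Adiabatic: TV^(γ−1) = const ⇒ T₂ = 498×(2.99)^0.400 = 772 K; PV^γ = const ⇒ P₂ = 8650 kPa.
For an ideal gas ΔU = nCvΔT with Cv = (5/2)R = 20.8 J/(mol·K).
ΔU = 4.68×20.8×(772−498) = 26700 J.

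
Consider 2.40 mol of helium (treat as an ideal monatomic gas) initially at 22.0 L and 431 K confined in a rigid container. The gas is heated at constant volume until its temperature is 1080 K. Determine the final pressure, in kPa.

980 kPa

P₁ = nRT₁/V₁ = 2.40×8.314×431/22.0 = 391 kPa.
Isochoric: V stays 22.0 L; P/T = const ⇒ T₂ = 1080 K, P₂ = 980 kPa.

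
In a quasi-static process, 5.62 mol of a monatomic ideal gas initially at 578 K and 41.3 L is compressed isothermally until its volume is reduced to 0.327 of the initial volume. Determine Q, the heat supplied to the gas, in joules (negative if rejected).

-30200 J

P₁ = nRT₁/V₁ = 5.62×8.314×578/41.3 = 654 kPa.
Isothermal: T stays 578 K; PV = const ⇒ V₂ = 13.5 L, P₂ = 2000 kPa.
ΔU = 0 (ideal gas, T constant).
W = nRT ln(V₂/V₁) = 5.62×8.314×578×ln(0.327) = -30200 J.
Q = ΔU + W = -30200 J.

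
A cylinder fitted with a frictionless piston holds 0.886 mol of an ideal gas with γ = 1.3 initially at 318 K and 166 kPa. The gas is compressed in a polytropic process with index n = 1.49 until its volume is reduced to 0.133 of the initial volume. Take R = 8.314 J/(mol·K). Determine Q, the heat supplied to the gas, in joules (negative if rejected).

5110 J

V₁ = nRT₁/P₁ = 0.886×8.314×318/166 = 14.1 L.
Polytropic n=1.49: T₂ = T₁(V₁/V₂)^(n−1) = 318×(7.52)^0.49 = 855 K; P₂ = P₁(V₁/V₂)^n = 3350 kPa.
W = (P₁V₁−P₂V₂)/(n−1) = (166×14.1−3350×1.88)/0.49 = -8070 J.
ΔU = nCvΔT = 0.886×27.7×(855−318) = 13200 J.
Q = ΔU + W = 5110 J.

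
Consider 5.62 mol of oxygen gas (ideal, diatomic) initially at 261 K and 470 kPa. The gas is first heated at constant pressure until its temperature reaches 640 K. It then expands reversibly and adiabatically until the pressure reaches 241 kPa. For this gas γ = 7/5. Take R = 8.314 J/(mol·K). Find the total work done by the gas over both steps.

30700 J

V₁ = nRT₁/P₁ = 5.62×8.314×261/470 = 25.9 L.
Step 1 — Isobaric: P stays 470 kPa; V/T = const ⇒ T₂ = 640 K, V₂ = 63.6 L.
W = PΔV = 470×(63.6−25.9) kPa·L = 17700 J.
ΔU = nCvΔT = 5.62×20.8×(640−261) = 44300 J.
Q = ΔU + W = nCpΔT = 62000 J.
State after step 1: P = 470 kPa, V = 63.6 L, T = 640 K.
Step 2 — Adiabatic: T₂/T₁ = (P₂/P₁)^((γ−1)/γ) ⇒ T₂ = 640×(0.513)^0.286 = 529 K; V₂ = 103 L.
ΔU = nCvΔT = 5.62×20.8×(529−640) = -13000 J.
Q = 0 for an adiabatic process, so W = −ΔU = 13000 J.
Net over both steps: W = 30700 J, Q = 62000 J, ΔU = 31300 J.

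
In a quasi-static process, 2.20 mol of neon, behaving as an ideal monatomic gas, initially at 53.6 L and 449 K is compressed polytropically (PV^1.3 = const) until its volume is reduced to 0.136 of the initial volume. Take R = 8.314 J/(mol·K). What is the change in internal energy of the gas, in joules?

10100 J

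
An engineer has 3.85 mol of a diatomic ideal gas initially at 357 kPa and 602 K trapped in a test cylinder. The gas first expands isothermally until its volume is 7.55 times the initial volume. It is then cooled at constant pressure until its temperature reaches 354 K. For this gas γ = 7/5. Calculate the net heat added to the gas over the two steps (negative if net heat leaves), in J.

V₁ = nRT₁/P₁ = 3.85×8.314×602/357 = 54.0 L.
Step 1 — Isothermal: T stays 602 K; PV = const ⇒ V₂ = 408 L, P₂ = 47.3 kPa.
ΔU = 0 (ideal gas, T constant).
W = nRT ln(V₂/V₁) = 3.85×8.314×602×ln(7.55) = 39000 J.
Q = ΔU + W = 39000 J.
State after step 1: P = 47.3 kPa, V = 408 L, T = 602 K.
Step 2 — Isobaric: P stays 47.3 kPa; V/T = const ⇒ T₂ = 354 K, V₂ = 240 L.
W = PΔV = 47.3×(240−408) kPa·L = -7940 J.
ΔU = nCvΔT = 3.85×20.8×(354−602) = -19800 J.
Q = ΔU + W = nCpΔT = -27800 J.
Net over both steps: W = 31000 J, Q = 11200 J, ΔU = -19800 J.

11200 J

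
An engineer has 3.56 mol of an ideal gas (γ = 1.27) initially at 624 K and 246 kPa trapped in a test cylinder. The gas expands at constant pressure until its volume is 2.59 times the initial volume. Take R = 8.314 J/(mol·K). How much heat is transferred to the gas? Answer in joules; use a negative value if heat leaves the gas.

V₁ = nRT₁/P₁ = 3.56×8.314×624/246 = 75.1 L.
Isobaric: P stays 246 kPa; V/T = const ⇒ T₂ = 1620 K, V₂ = 194 L.
W = PΔV = 246×(194−75.1) kPa·L = 29400 J.
ΔU = nCvΔT = 3.56×30.8×(1620−624) = 109000 J.
Q = ΔU + W = nCpΔT = 138000 J.

138000 J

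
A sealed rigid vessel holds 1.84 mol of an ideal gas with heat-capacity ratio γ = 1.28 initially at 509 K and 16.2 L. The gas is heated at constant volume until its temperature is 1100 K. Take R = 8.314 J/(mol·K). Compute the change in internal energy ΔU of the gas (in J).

32300 J

P₁ = nRT₁/V₁ = 1.84×8.314×509/16.2 = 481 kPa.
Isochoric: V stays 16.2 L; P/T = const ⇒ T₂ = 1100 K, P₂ = 1040 kPa.
For an ideal gas ΔU = nCvΔT with Cv = R/(γ−1) = 29.7 J/(mol·K).
ΔU = 1.84×29.7×(1100−509) = 32300 J.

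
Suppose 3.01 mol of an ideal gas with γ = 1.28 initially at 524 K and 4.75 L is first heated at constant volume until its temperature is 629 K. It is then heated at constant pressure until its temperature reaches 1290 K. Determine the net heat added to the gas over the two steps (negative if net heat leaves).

85000 J

P₁ = nRT₁/V₁ = 3.01×8.314×524/4.75 = 2760 kPa.
Step 1 — Isochoric: V stays 4.75 L; P/T = const ⇒ T₂ = 629 K, P₂ = 3310 kPa.
W = 0 (no volume change).
ΔU = nCvΔT = 3.01×29.7×(629−524) = 9380 J.
Q = ΔU = 9380 J.
State after step 1: P = 3310 kPa, V = 4.75 L, T = 629 K.
Step 2 — Isobaric: P stays 3310 kPa; V/T = const ⇒ T₂ = 1290 K, V₂ = 9.74 L.
W = PΔV = 3310×(9.74−4.75) kPa·L = 16500 J.
ΔU = nCvΔT = 3.01×29.7×(1290−629) = 59100 J.
Q = ΔU + W = nCpΔT = 75600 J.
Net over both steps: W = 16500 J, Q = 85000 J, ΔU = 68500 J.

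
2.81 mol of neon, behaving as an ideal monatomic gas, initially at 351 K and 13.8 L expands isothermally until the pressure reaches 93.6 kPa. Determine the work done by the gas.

P₁ = nRT₁/V₁ = 2.81×8.314×351/13.8 = 594 kPa.
Isothermal: T stays 351 K; PV = const ⇒ V₂ = 87.6 L, P₂ = 93.6 kPa.
W = nRT ln(V₂/V₁) = 2.81×8.314×351×ln(6.35) = 15200 J.

15200 J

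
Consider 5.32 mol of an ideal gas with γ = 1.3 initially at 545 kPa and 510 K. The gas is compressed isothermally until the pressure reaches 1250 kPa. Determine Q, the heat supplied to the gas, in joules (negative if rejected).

-18700 J

V₁ = nRT₁/P₁ = 5.32×8.314×510/545 = 41.4 L.
Isothermal: T stays 510 K; PV = const ⇒ V₂ = 18.0 L, P₂ = 1250 kPa.
ΔU = 0 (ideal gas, T constant).
W = nRT ln(V₂/V₁) = 5.32×8.314×510×ln(0.436) = -18700 J.
Q = ΔU + W = -18700 J.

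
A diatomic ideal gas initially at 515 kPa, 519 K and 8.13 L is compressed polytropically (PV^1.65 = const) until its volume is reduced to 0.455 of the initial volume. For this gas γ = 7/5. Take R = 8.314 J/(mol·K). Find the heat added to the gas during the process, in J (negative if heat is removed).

n = P₁V₁/(RT₁) = 515×8.13/(8.314×519) = 0.970 mol.
Polytropic n=1.65: T₂ = T₁(V₁/V₂)^(n−1) = 519×(2.20)^0.65 = 866 K; P₂ = P₁(V₁/V₂)^n = 1890 kPa.
W = (P₁V₁−P₂V₂)/(n−1) = (515×8.13−1890×3.70)/0.65 = -4310 J.
ΔU = nCvΔT = 0.970×20.8×(866−519) = 7000 J.
Q = ΔU + W = 2690 J.

2690 J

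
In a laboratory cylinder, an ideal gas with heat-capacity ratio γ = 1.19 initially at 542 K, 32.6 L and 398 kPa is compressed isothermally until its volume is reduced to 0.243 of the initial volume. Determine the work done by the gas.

-18400 J

n = P₁V₁/(RT₁) = 398×32.6/(8.314×542) = 2.88 mol.
Isothermal: T stays 542 K; PV = const ⇒ V₂ = 7.92 L, P₂ = 1640 kPa.
W = nRT ln(V₂/V₁) = 2.88×8.314×542×ln(0.243) = -18400 J.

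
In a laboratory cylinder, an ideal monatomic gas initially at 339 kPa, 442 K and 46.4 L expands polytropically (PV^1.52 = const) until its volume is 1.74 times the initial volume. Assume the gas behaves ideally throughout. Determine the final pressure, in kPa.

Polytropic n=1.52: T₂ = T₁(V₁/V₂)^(n−1) = 442×(0.575)^0.52 = 331 K; P₂ = P₁(V₁/V₂)^n = 146 kPa.

146 kPa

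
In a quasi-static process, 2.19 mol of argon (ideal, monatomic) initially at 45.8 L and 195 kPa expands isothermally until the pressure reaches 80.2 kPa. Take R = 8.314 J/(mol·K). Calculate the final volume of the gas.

T₁ = P₁V₁/(nR) = 195×45.8/(2.19×8.314) = 491 K.
Isothermal: T stays 491 K; PV = const ⇒ V₂ = 111 L, P₂ = 80.2 kPa.

111 L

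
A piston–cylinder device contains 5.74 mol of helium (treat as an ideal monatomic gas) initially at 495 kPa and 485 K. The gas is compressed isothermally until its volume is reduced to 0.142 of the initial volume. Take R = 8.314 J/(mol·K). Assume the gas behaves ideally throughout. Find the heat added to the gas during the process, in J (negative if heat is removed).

-45200 J

V₁ = nRT₁/P₁ = 5.74×8.314×485/495 = 46.8 L.
Isothermal: T stays 485 K; PV = const ⇒ V₂ = 6.64 L, P₂ = 3490 kPa.
ΔU = 0 (ideal gas, T constant).
W = nRT ln(V₂/V₁) = 5.74×8.314×485×ln(0.142) = -45200 J.
Q = ΔU + W = -45200 J.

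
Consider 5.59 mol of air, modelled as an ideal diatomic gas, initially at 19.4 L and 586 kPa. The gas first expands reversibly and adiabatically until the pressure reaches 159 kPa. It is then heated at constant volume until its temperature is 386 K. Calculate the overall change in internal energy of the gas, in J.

T₁ = P₁V₁/(nR) = 586×19.4/(5.59×8.314) = 245 K.
Step 1 — Adiabatic: T₂/T₁ = (P₂/P₁)^((γ−1)/γ) ⇒ T₂ = 245×(0.271)^0.286 = 169 K; V₂ = 49.3 L.
ΔU = nCvΔT = 5.59×20.8×(169−245) = -8840 J.
Q = 0 for an adiabatic process, so W = −ΔU = 8840 J.
State after step 1: P = 159 kPa, V = 49.3 L, T = 169 K.
Step 2 — Isochoric: V stays 49.3 L; P/T = const ⇒ T₂ = 386 K, P₂ = 364 kPa.
W = 0 (no volume change).
ΔU = nCvΔT = 5.59×20.8×(386−169) = 25300 J.
Q = ΔU = 25300 J.
Net over both steps: W = 8840 J, Q = 25300 J, ΔU = 16400 J.

16400 J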